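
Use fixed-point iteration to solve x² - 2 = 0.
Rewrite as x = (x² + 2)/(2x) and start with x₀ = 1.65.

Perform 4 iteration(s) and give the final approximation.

Equation: x² - 2 = 0
Fixed-point form: x = (x² + 2)/(2x)
x₀ = 1.65

x_1 = g(1.650000) = 1.431061
x_2 = g(1.431061) = 1.414313
x_3 = g(1.414313) = 1.414214
x_4 = g(1.414214) = 1.414214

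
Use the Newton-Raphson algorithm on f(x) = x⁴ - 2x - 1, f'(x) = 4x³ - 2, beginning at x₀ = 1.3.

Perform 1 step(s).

f(x) = x⁴ - 2x - 1
f'(x) = 4x³ - 2
x₀ = 1.3

Newton-Raphson formula: x_{n+1} = x_n - f(x_n)/f'(x_n)

Iteration 1:
  f(1.300000) = -0.743900
  f'(1.300000) = 6.788000
  x_1 = 1.300000 - (-0.743900)/6.788000 = 1.409590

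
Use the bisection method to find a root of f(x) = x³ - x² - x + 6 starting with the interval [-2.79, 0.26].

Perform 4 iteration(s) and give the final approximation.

f(x) = x³ - x² - x + 6
Initial interval: [-2.79, 0.26]

Iteration 1:
  c_1 = (-2.790000 + 0.260000)/2 = -1.265000
  f(c_1) = f(-1.265000) = 3.640490
  f(a) × f(c) < 0, new interval: [-2.790000, -1.265000]
Iteration 2:
  c_2 = (-2.790000 + (-1.265000))/2 = -2.027500
  f(c_2) = f(-2.027500) = -4.417815
  f(a) × f(c) ≥ 0, new interval: [-2.027500, -1.265000]
Iteration 3:
  c_3 = (-2.027500 + (-1.265000))/2 = -1.646250
  f(c_3) = f(-1.646250) = 0.474545
  f(a) × f(c) < 0, new interval: [-2.027500, -1.646250]
Iteration 4:
  c_4 = (-2.027500 + (-1.646250))/2 = -1.836875
  f(c_4) = f(-1.836875) = -1.735053
  f(a) × f(c) ≥ 0, new interval: [-1.836875, -1.646250]

After 4 iteration(s), the approximation is c_4 = -1.836875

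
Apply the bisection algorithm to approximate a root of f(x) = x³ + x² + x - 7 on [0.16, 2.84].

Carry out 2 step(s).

f(x) = x³ + x² + x - 7
Initial interval: [0.16, 2.84]

Iteration 1:
  c_1 = (0.160000 + 2.840000)/2 = 1.500000
  f(c_1) = f(1.500000) = 0.125000
  f(a) × f(c) < 0, new interval: [0.160000, 1.500000]
Iteration 2:
  c_2 = (0.160000 + 1.500000)/2 = 0.830000
  f(c_2) = f(0.830000) = -4.909313
  f(a) × f(c) ≥ 0, new interval: [0.830000, 1.500000]

After 2 iteration(s), the approximation is c_2 = 0.830000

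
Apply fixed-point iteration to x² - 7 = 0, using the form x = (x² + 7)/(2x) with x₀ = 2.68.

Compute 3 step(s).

Equation: x² - 7 = 0
Fixed-point form: x = (x² + 7)/(2x)
x₀ = 2.68

x_1 = g(2.680000) = 2.645970
x_2 = g(2.645970) = 2.645751
x_3 = g(2.645751) = 2.645751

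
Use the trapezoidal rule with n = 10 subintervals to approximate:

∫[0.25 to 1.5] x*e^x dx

f(x) = x*e^x
a = 0.25, b = 1.5, n = 10
h = (b - a)/n = 0.125000

Trapezoidal rule: (h/2)[f(x₀) + 2f(x₁) + 2f(x₂) + ... + f(xₙ)]

x_0 = 0.2500, f(x_0) = 0.321006, coefficient = 1
x_1 = 0.3750, f(x_1) = 0.545622, coefficient = 2
x_2 = 0.5000, f(x_2) = 0.824361, coefficient = 2
x_3 = 0.6250, f(x_3) = 1.167654, coefficient = 2
x_4 = 0.7500, f(x_4) = 1.587750, coefficient = 2
x_5 = 0.8750, f(x_5) = 2.099016, coefficient = 2
x_6 = 1.0000, f(x_6) = 2.718282, coefficient = 2
x_7 = 1.1250, f(x_7) = 3.465244, coefficient = 2
x_8 = 1.2500, f(x_8) = 4.362929, coefficient = 2
x_9 = 1.3750, f(x_9) = 5.438230, coefficient = 2
x_10 = 1.5000, f(x_10) = 6.722534, coefficient = 1

I ≈ (0.125000/2) × 51.461714 = 3.216357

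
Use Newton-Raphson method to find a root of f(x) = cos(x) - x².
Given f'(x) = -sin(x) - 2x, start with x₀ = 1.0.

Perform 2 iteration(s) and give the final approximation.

f(x) = cos(x) - x²
f'(x) = -sin(x) - 2x
x₀ = 1.0

Newton-Raphson formula: x_{n+1} = x_n - f(x_n)/f'(x_n)

Iteration 1:
  f(1.000000) = -0.459698
  f'(1.000000) = -2.841471
  x_1 = 1.000000 - (-0.459698)/(-2.841471) = 0.838218
Iteration 2:
  f(0.838218) = -0.033822
  f'(0.838218) = -2.419890
  x_2 = 0.838218 - (-0.033822)/(-2.419890) = 0.824242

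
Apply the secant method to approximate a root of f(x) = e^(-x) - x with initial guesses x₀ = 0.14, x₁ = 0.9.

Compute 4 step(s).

f(x) = e^(-x) - x
x₀ = 0.14, x₁ = 0.9

Secant formula: x_{n+1} = x_n - f(x_n)(x_n - x_{n-1})/(f(x_n) - f(x_{n-1}))

Iteration 1:
  f(0.140000) = 0.729358
  f(0.900000) = -0.493430
  x_2 = 0.900000 - (-0.493430)×(0.900000 - 0.140000)/(-0.493430 - 0.729358)
       = 0.593318
Iteration 2:
  f(0.900000) = -0.493430
  f(0.593318) = -0.040827
  x_3 = 0.593318 - (-0.040827)×(0.593318 - 0.900000)/(-0.040827 - (-0.493430))
       = 0.565654
Iteration 3:
  f(0.593318) = -0.040827
  f(0.565654) = 0.002335
  x_4 = 0.565654 - 0.002335×(0.565654 - 0.593318)/(0.002335 - (-0.040827))
       = 0.567150
Iteration 4:
  f(0.565654) = 0.002335
  f(0.567150) = -0.000011
  x_5 = 0.567150 - (-0.000011)×(0.567150 - 0.565654)/(-0.000011 - 0.002335)
       = 0.567143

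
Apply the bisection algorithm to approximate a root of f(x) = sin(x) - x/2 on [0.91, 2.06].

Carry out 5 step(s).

f(x) = sin(x) - x/2
Initial interval: [0.91, 2.06]

Iteration 1:
  c_1 = (0.910000 + 2.060000)/2 = 1.485000
  f(c_1) = f(1.485000) = 0.253822
  f(a) × f(c) ≥ 0, new interval: [1.485000, 2.060000]
Iteration 2:
  c_2 = (1.485000 + 2.060000)/2 = 1.772500
  f(c_2) = f(1.772500) = 0.093477
  f(a) × f(c) ≥ 0, new interval: [1.772500, 2.060000]
Iteration 3:
  c_3 = (1.772500 + 2.060000)/2 = 1.916250
  f(c_3) = f(1.916250) = -0.017203
  f(a) × f(c) < 0, new interval: [1.772500, 1.916250]
Iteration 4:
  c_4 = (1.772500 + 1.916250)/2 = 1.844375
  f(c_4) = f(1.844375) = 0.040623
  f(a) × f(c) ≥ 0, new interval: [1.844375, 1.916250]
Iteration 5:
  c_5 = (1.844375 + 1.916250)/2 = 1.880313
  f(c_5) = f(1.880313) = 0.012325
  f(a) × f(c) ≥ 0, new interval: [1.880313, 1.916250]

After 5 iteration(s), the approximation is c_5 = 1.880313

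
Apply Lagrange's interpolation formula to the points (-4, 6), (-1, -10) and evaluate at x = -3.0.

Lagrange interpolation formula:
P(x) = Σ yᵢ × Lᵢ(x)
where Lᵢ(x) = Π_{j≠i} (x - xⱼ)/(xᵢ - xⱼ)

L_0(-3.0) = (-3.0 - (-1))/(-4 - (-1)) = 0.666667
L_1(-3.0) = (-3.0 - (-4))/(-1 - (-4)) = 0.333333

P(-3.0) = 6×L_0(-3.0) + (-10)×L_1(-3.0)
P(-3.0) = 0.666667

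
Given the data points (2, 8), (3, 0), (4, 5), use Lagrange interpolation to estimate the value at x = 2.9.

Lagrange interpolation formula:
P(x) = Σ yᵢ × Lᵢ(x)
where Lᵢ(x) = Π_{j≠i} (x - xⱼ)/(xᵢ - xⱼ)

L_0(2.9) = (2.9 - 3)/(2 - 3) × (2.9 - 4)/(2 - 4) = 0.055000
L_1(2.9) = (2.9 - 2)/(3 - 2) × (2.9 - 4)/(3 - 4) = 0.990000
L_2(2.9) = (2.9 - 2)/(4 - 2) × (2.9 - 3)/(4 - 3) = -0.045000

P(2.9) = 8×L_0(2.9) + 0×L_1(2.9) + 5×L_2(2.9)
P(2.9) = 0.215000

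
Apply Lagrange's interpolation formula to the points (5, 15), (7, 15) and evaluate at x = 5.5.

Lagrange interpolation formula:
P(x) = Σ yᵢ × Lᵢ(x)
where Lᵢ(x) = Π_{j≠i} (x - xⱼ)/(xᵢ - xⱼ)

L_0(5.5) = (5.5 - 7)/(5 - 7) = 0.750000
L_1(5.5) = (5.5 - 5)/(7 - 5) = 0.250000

P(5.5) = 15×L_0(5.5) + 15×L_1(5.5)
P(5.5) = 15.000000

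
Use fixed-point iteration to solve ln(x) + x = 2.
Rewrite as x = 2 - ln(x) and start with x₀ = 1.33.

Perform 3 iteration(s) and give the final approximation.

Equation: ln(x) + x = 2
Fixed-point form: x = 2 - ln(x)
x₀ = 1.33

x_1 = g(1.330000) = 1.714821
x_2 = g(1.714821) = 1.460691
x_3 = g(1.460691) = 1.621090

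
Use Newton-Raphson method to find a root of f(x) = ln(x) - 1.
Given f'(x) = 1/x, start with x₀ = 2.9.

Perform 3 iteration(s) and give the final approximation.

f(x) = ln(x) - 1
f'(x) = 1/x
x₀ = 2.9

Newton-Raphson formula: x_{n+1} = x_n - f(x_n)/f'(x_n)

Iteration 1:
  f(2.900000) = 0.064711
  f'(2.900000) = 0.344828
  x_1 = 2.900000 - 0.064711/0.344828 = 2.712339
Iteration 2:
  f(2.712339) = -0.002189
  f'(2.712339) = 0.368685
  x_2 = 2.712339 - (-0.002189)/0.368685 = 2.718275
Iteration 3:
  f(2.718275) = -0.000002
  f'(2.718275) = 0.367880
  x_3 = 2.718275 - (-0.000002)/0.367880 = 2.718282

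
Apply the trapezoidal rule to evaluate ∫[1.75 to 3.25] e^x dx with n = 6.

f(x) = e^x
a = 1.75, b = 3.25, n = 6
h = (b - a)/n = 0.250000

Trapezoidal rule: (h/2)[f(x₀) + 2f(x₁) + 2f(x₂) + ... + f(xₙ)]

x_0 = 1.7500, f(x_0) = 5.754603, coefficient = 1
x_1 = 2.0000, f(x_1) = 7.389056, coefficient = 2
x_2 = 2.2500, f(x_2) = 9.487736, coefficient = 2
x_3 = 2.5000, f(x_3) = 12.182494, coefficient = 2
x_4 = 2.7500, f(x_4) = 15.642632, coefficient = 2
x_5 = 3.0000, f(x_5) = 20.085537, coefficient = 2
x_6 = 3.2500, f(x_6) = 25.790340, coefficient = 1

I ≈ (0.250000/2) × 161.119852 = 20.139981
Exact value: 20.035737
Error: 0.104244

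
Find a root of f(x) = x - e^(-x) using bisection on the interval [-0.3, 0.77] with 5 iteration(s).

f(x) = x - e^(-x)
Initial interval: [-0.3, 0.77]

Iteration 1:
  c_1 = (-0.300000 + 0.770000)/2 = 0.235000
  f(c_1) = f(0.235000) = -0.555571
  f(a) × f(c) ≥ 0, new interval: [0.235000, 0.770000]
Iteration 2:
  c_2 = (0.235000 + 0.770000)/2 = 0.502500
  f(c_2) = f(0.502500) = -0.102516
  f(a) × f(c) ≥ 0, new interval: [0.502500, 0.770000]
Iteration 3:
  c_3 = (0.502500 + 0.770000)/2 = 0.636250
  f(c_3) = f(0.636250) = 0.106977
  f(a) × f(c) < 0, new interval: [0.502500, 0.636250]
Iteration 4:
  c_4 = (0.502500 + 0.636250)/2 = 0.569375
  f(c_4) = f(0.569375) = 0.003496
  f(a) × f(c) < 0, new interval: [0.502500, 0.569375]
Iteration 5:
  c_5 = (0.502500 + 0.569375)/2 = 0.535937
  f(c_5) = f(0.535937) = -0.049183
  f(a) × f(c) ≥ 0, new interval: [0.535937, 0.569375]

After 5 iteration(s), the approximation is c_5 = 0.535937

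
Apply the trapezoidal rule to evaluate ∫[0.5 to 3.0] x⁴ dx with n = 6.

f(x) = x⁴
a = 0.5, b = 3.0, n = 6
h = (b - a)/n = 0.416667

Trapezoidal rule: (h/2)[f(x₀) + 2f(x₁) + 2f(x₂) + ... + f(xₙ)]

x_0 = 0.5000, f(x_0) = 0.062500, coefficient = 1
x_1 = 0.9167, f(x_1) = 0.706067, coefficient = 2
x_2 = 1.3333, f(x_2) = 3.160494, coefficient = 2
x_3 = 1.7500, f(x_3) = 9.378906, coefficient = 2
x_4 = 2.1667, f(x_4) = 22.037809, coefficient = 2
x_5 = 2.5833, f(x_5) = 44.537085, coefficient = 2
x_6 = 3.0000, f(x_6) = 81.000000, coefficient = 1

I ≈ (0.416667/2) × 240.703221 = 50.146504
Exact value: 48.593750
Error: 1.552754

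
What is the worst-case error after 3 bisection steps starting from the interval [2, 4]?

Bisection error bound: |error| ≤ (b-a)/2^n
|error| ≤ (4 - 2)/2^3 = 2/2^3
|error| ≤ 0.2500000000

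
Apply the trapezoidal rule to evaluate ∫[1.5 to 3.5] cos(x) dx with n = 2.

f(x) = cos(x)
a = 1.5, b = 3.5, n = 2
h = (b - a)/n = 1.000000

Trapezoidal rule: (h/2)[f(x₀) + 2f(x₁) + 2f(x₂) + ... + f(xₙ)]

x_0 = 1.5000, f(x_0) = 0.070737, coefficient = 1
x_1 = 2.5000, f(x_1) = -0.801144, coefficient = 2
x_2 = 3.5000, f(x_2) = -0.936457, coefficient = 1

I ≈ (1.000000/2) × -2.468007 = -1.234003
Exact value: -1.348278
Error: 0.114275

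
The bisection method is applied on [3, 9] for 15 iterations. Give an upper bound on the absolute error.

Bisection error bound: |error| ≤ (b-a)/2^n
|error| ≤ (9 - 3)/2^15 = 6/2^15
|error| ≤ 0.0001831055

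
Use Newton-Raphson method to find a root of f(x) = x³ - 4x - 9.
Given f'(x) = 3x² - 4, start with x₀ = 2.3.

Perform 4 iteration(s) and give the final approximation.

f(x) = x³ - 4x - 9
f'(x) = 3x² - 4
x₀ = 2.3

Newton-Raphson formula: x_{n+1} = x_n - f(x_n)/f'(x_n)

Iteration 1:
  f(2.300000) = -6.033000
  f'(2.300000) = 11.870000
  x_1 = 2.300000 - (-6.033000)/11.870000 = 2.808256
Iteration 2:
  f(2.808256) = 1.913732
  f'(2.808256) = 19.658907
  x_2 = 2.808256 - 1.913732/19.658907 = 2.710909
Iteration 3:
  f(2.710909) = 0.078914
  f'(2.710909) = 18.047087
  x_3 = 2.710909 - 0.078914/18.047087 = 2.706537
Iteration 4:
  f(2.706537) = 0.000155
  f'(2.706537) = 17.976021
  x_4 = 2.706537 - 0.000155/17.976021 = 2.706528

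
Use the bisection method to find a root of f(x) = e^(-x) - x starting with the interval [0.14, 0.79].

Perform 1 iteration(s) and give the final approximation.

f(x) = e^(-x) - x
Initial interval: [0.14, 0.79]

Iteration 1:
  c_1 = (0.140000 + 0.790000)/2 = 0.465000
  f(c_1) = f(0.465000) = 0.163135
  f(a) × f(c) ≥ 0, new interval: [0.465000, 0.790000]

After 1 iteration(s), the approximation is c_1 = 0.465000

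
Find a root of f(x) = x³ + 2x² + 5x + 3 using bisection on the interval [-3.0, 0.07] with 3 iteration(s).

f(x) = x³ + 2x² + 5x + 3
Initial interval: [-3.0, 0.07]

Iteration 1:
  c_1 = (-3.000000 + 0.070000)/2 = -1.465000
  f(c_1) = f(-1.465000) = -3.176770
  f(a) × f(c) ≥ 0, new interval: [-1.465000, 0.070000]
Iteration 2:
  c_2 = (-1.465000 + 0.070000)/2 = -0.697500
  f(c_2) = f(-0.697500) = 0.146174
  f(a) × f(c) < 0, new interval: [-1.465000, -0.697500]
Iteration 3:
  c_3 = (-1.465000 + (-0.697500))/2 = -1.081250
  f(c_3) = f(-1.081250) = -1.332138
  f(a) × f(c) ≥ 0, new interval: [-1.081250, -0.697500]

After 3 iteration(s), the approximation is c_3 = -1.081250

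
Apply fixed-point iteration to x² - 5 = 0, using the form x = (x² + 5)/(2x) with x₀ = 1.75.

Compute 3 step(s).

Equation: x² - 5 = 0
Fixed-point form: x = (x² + 5)/(2x)
x₀ = 1.75

x_1 = g(1.750000) = 2.303571
x_2 = g(2.303571) = 2.237057
x_3 = g(2.237057) = 2.236068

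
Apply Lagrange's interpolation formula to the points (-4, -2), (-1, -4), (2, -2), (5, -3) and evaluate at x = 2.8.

Lagrange interpolation formula:
P(x) = Σ yᵢ × Lᵢ(x)
where Lᵢ(x) = Π_{j≠i} (x - xⱼ)/(xᵢ - xⱼ)

L_0(2.8) = (2.8 - (-1))/(-4 - (-1)) × (2.8 - 2)/(-4 - 2) × (2.8 - 5)/(-4 - 5) = 0.041284
L_1(2.8) = (2.8 - (-4))/(-1 - (-4)) × (2.8 - 2)/(-1 - 2) × (2.8 - 5)/(-1 - 5) = -0.221630
L_2(2.8) = (2.8 - (-4))/(2 - (-4)) × (2.8 - (-1))/(2 - (-1)) × (2.8 - 5)/(2 - 5) = 1.052741
L_3(2.8) = (2.8 - (-4))/(5 - (-4)) × (2.8 - (-1))/(5 - (-1)) × (2.8 - 2)/(5 - 2) = 0.127605

P(2.8) = (-2)×L_0(2.8) + (-4)×L_1(2.8) + (-2)×L_2(2.8) + (-3)×L_3(2.8)
P(2.8) = -1.684346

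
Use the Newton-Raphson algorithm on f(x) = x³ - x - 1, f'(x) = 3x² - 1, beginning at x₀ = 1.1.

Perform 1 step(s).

f(x) = x³ - x - 1
f'(x) = 3x² - 1
x₀ = 1.1

Newton-Raphson formula: x_{n+1} = x_n - f(x_n)/f'(x_n)

Iteration 1:
  f(1.100000) = -0.769000
  f'(1.100000) = 2.630000
  x_1 = 1.100000 - (-0.769000)/2.630000 = 1.392395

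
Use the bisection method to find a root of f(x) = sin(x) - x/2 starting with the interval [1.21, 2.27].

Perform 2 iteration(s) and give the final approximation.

f(x) = sin(x) - x/2
Initial interval: [1.21, 2.27]

Iteration 1:
  c_1 = (1.210000 + 2.270000)/2 = 1.740000
  f(c_1) = f(1.740000) = 0.115719
  f(a) × f(c) ≥ 0, new interval: [1.740000, 2.270000]
Iteration 2:
  c_2 = (1.740000 + 2.270000)/2 = 2.005000
  f(c_2) = f(2.005000) = -0.095295
  f(a) × f(c) < 0, new interval: [1.740000, 2.005000]

After 2 iteration(s), the approximation is c_2 = 2.005000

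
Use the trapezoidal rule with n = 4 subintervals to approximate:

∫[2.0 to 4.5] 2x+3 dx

f(x) = 2x+3
a = 2.0, b = 4.5, n = 4
h = (b - a)/n = 0.625000

Trapezoidal rule: (h/2)[f(x₀) + 2f(x₁) + 2f(x₂) + ... + f(xₙ)]

x_0 = 2.0000, f(x_0) = 7.000000, coefficient = 1
x_1 = 2.6250, f(x_1) = 8.250000, coefficient = 2
x_2 = 3.2500, f(x_2) = 9.500000, coefficient = 2
x_3 = 3.8750, f(x_3) = 10.750000, coefficient = 2
x_4 = 4.5000, f(x_4) = 12.000000, coefficient = 1

I ≈ (0.625000/2) × 76.000000 = 23.750000
Exact value: 23.750000
Error: 0.000000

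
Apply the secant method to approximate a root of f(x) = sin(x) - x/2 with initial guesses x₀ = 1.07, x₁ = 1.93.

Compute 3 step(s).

f(x) = sin(x) - x/2
x₀ = 1.07, x₁ = 1.93

Secant formula: x_{n+1} = x_n - f(x_n)(x_n - x_{n-1})/(f(x_n) - f(x_{n-1}))

Iteration 1:
  f(1.070000) = 0.342201
  f(1.930000) = -0.028823
  x_2 = 1.930000 - (-0.028823)×(1.930000 - 1.070000)/(-0.028823 - 0.342201)
       = 1.863191
Iteration 2:
  f(1.930000) = -0.028823
  f(1.863191) = 0.025961
  x_3 = 1.863191 - 0.025961×(1.863191 - 1.930000)/(0.025961 - (-0.028823))
       = 1.894850
Iteration 3:
  f(1.863191) = 0.025961
  f(1.894850) = 0.000527
  x_4 = 1.894850 - 0.000527×(1.894850 - 1.863191)/(0.000527 - 0.025961)
       = 1.895507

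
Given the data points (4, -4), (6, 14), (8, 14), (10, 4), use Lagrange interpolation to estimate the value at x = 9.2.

Lagrange interpolation formula:
P(x) = Σ yᵢ × Lᵢ(x)
where Lᵢ(x) = Π_{j≠i} (x - xⱼ)/(xᵢ - xⱼ)

L_0(9.2) = (9.2 - 6)/(4 - 6) × (9.2 - 8)/(4 - 8) × (9.2 - 10)/(4 - 10) = 0.064000
L_1(9.2) = (9.2 - 4)/(6 - 4) × (9.2 - 8)/(6 - 8) × (9.2 - 10)/(6 - 10) = -0.312000
L_2(9.2) = (9.2 - 4)/(8 - 4) × (9.2 - 6)/(8 - 6) × (9.2 - 10)/(8 - 10) = 0.832000
L_3(9.2) = (9.2 - 4)/(10 - 4) × (9.2 - 6)/(10 - 6) × (9.2 - 8)/(10 - 8) = 0.416000

P(9.2) = (-4)×L_0(9.2) + 14×L_1(9.2) + 14×L_2(9.2) + 4×L_3(9.2)
P(9.2) = 8.688000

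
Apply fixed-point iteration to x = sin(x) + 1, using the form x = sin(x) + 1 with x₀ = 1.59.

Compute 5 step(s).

Equation: x = sin(x) + 1
Fixed-point form: x = sin(x) + 1
x₀ = 1.59

x_1 = g(1.590000) = 1.999816
x_2 = g(1.999816) = 1.909374
x_3 = g(1.909374) = 1.943228
x_4 = g(1.943228) = 1.931445
x_5 = g(1.931445) = 1.935668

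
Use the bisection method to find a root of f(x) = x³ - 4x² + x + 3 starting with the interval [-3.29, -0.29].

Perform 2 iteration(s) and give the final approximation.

f(x) = x³ - 4x² + x + 3
Initial interval: [-3.29, -0.29]

Iteration 1:
  c_1 = (-3.290000 + (-0.290000))/2 = -1.790000
  f(c_1) = f(-1.790000) = -17.341739
  f(a) × f(c) ≥ 0, new interval: [-1.790000, -0.290000]
Iteration 2:
  c_2 = (-1.790000 + (-0.290000))/2 = -1.040000
  f(c_2) = f(-1.040000) = -3.491264
  f(a) × f(c) ≥ 0, new interval: [-1.040000, -0.290000]

After 2 iteration(s), the approximation is c_2 = -1.040000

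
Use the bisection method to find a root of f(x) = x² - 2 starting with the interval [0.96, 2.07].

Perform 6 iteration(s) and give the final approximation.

f(x) = x² - 2
Initial interval: [0.96, 2.07]

Iteration 1:
  c_1 = (0.960000 + 2.070000)/2 = 1.515000
  f(c_1) = f(1.515000) = 0.295225
  f(a) × f(c) < 0, new interval: [0.960000, 1.515000]
Iteration 2:
  c_2 = (0.960000 + 1.515000)/2 = 1.237500
  f(c_2) = f(1.237500) = -0.468594
  f(a) × f(c) ≥ 0, new interval: [1.237500, 1.515000]
Iteration 3:
  c_3 = (1.237500 + 1.515000)/2 = 1.376250
  f(c_3) = f(1.376250) = -0.105936
  f(a) × f(c) ≥ 0, new interval: [1.376250, 1.515000]
Iteration 4:
  c_4 = (1.376250 + 1.515000)/2 = 1.445625
  f(c_4) = f(1.445625) = 0.089832
  f(a) × f(c) < 0, new interval: [1.376250, 1.445625]
Iteration 5:
  c_5 = (1.376250 + 1.445625)/2 = 1.410937
  f(c_5) = f(1.410937) = -0.009255
  f(a) × f(c) ≥ 0, new interval: [1.410937, 1.445625]
Iteration 6:
  c_6 = (1.410937 + 1.445625)/2 = 1.428281
  f(c_6) = f(1.428281) = 0.039987
  f(a) × f(c) < 0, new interval: [1.410937, 1.428281]

After 6 iteration(s), the approximation is c_6 = 1.428281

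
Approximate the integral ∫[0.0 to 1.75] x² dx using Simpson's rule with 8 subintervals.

f(x) = x²
a = 0.0, b = 1.75, n = 8
h = (b - a)/n = 0.218750

Simpson's rule: (h/3)[f(x₀) + 4f(x₁) + 2f(x₂) + ... + f(xₙ)]

x_0 = 0.0000, f(x_0) = 0.000000, coefficient = 1
x_1 = 0.2188, f(x_1) = 0.047852, coefficient = 4
x_2 = 0.4375, f(x_2) = 0.191406, coefficient = 2
x_3 = 0.6562, f(x_3) = 0.430664, coefficient = 4
x_4 = 0.8750, f(x_4) = 0.765625, coefficient = 2
x_5 = 1.0938, f(x_5) = 1.196289, coefficient = 4
x_6 = 1.3125, f(x_6) = 1.722656, coefficient = 2
x_7 = 1.5312, f(x_7) = 2.344727, coefficient = 4
x_8 = 1.7500, f(x_8) = 3.062500, coefficient = 1

I ≈ (0.218750/3) × 24.500000 = 1.786458
Exact value: 1.786458
Error: 0.000000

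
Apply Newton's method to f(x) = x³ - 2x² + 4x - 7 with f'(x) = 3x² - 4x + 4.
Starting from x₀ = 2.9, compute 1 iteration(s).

f(x) = x³ - 2x² + 4x - 7
f'(x) = 3x² - 4x + 4
x₀ = 2.9

Newton-Raphson formula: x_{n+1} = x_n - f(x_n)/f'(x_n)

Iteration 1:
  f(2.900000) = 12.169000
  f'(2.900000) = 17.630000
  x_1 = 2.900000 - 12.169000/17.630000 = 2.209756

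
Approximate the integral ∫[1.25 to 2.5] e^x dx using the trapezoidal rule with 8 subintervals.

f(x) = e^x
a = 1.25, b = 2.5, n = 8
h = (b - a)/n = 0.156250

Trapezoidal rule: (h/2)[f(x₀) + 2f(x₁) + 2f(x₂) + ... + f(xₙ)]

x_0 = 1.2500, f(x_0) = 3.490343, coefficient = 1
x_1 = 1.4062, f(x_1) = 4.080624, coefficient = 2
x_2 = 1.5625, f(x_2) = 4.770733, coefficient = 2
x_3 = 1.7188, f(x_3) = 5.577552, coefficient = 2
x_4 = 1.8750, f(x_4) = 6.520819, coefficient = 2
x_5 = 2.0312, f(x_5) = 7.623610, coefficient = 2
x_6 = 2.1875, f(x_6) = 8.912903, coefficient = 2
x_7 = 2.3438, f(x_7) = 10.420239, coefficient = 2
x_8 = 2.5000, f(x_8) = 12.182494, coefficient = 1

I ≈ (0.156250/2) × 111.485799 = 8.709828
Exact value: 8.692151
Error: 0.017677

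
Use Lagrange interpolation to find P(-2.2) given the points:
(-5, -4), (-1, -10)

Lagrange interpolation formula:
P(x) = Σ yᵢ × Lᵢ(x)
where Lᵢ(x) = Π_{j≠i} (x - xⱼ)/(xᵢ - xⱼ)

L_0(-2.2) = (-2.2 - (-1))/(-5 - (-1)) = 0.300000
L_1(-2.2) = (-2.2 - (-5))/(-1 - (-5)) = 0.700000

P(-2.2) = (-4)×L_0(-2.2) + (-10)×L_1(-2.2)
P(-2.2) = -8.200000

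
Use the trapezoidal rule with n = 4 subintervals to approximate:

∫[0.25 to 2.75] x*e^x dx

f(x) = x*e^x
a = 0.25, b = 2.75, n = 4
h = (b - a)/n = 0.625000

Trapezoidal rule: (h/2)[f(x₀) + 2f(x₁) + 2f(x₂) + ... + f(xₙ)]

x_0 = 0.2500, f(x_0) = 0.321006, coefficient = 1
x_1 = 0.8750, f(x_1) = 2.099016, coefficient = 2
x_2 = 1.5000, f(x_2) = 6.722534, coefficient = 2
x_3 = 2.1250, f(x_3) = 17.792407, coefficient = 2
x_4 = 2.7500, f(x_4) = 43.017238, coefficient = 1

I ≈ (0.625000/2) × 96.566157 = 30.176924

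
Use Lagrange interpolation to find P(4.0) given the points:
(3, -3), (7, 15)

Lagrange interpolation formula:
P(x) = Σ yᵢ × Lᵢ(x)
where Lᵢ(x) = Π_{j≠i} (x - xⱼ)/(xᵢ - xⱼ)

L_0(4.0) = (4.0 - 7)/(3 - 7) = 0.750000
L_1(4.0) = (4.0 - 3)/(7 - 3) = 0.250000

P(4.0) = (-3)×L_0(4.0) + 15×L_1(4.0)
P(4.0) = 1.500000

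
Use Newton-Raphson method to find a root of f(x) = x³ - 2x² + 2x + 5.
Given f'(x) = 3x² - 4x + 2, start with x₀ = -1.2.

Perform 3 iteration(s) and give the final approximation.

f(x) = x³ - 2x² + 2x + 5
f'(x) = 3x² - 4x + 2
x₀ = -1.2

Newton-Raphson formula: x_{n+1} = x_n - f(x_n)/f'(x_n)

Iteration 1:
  f(-1.200000) = -2.008000
  f'(-1.200000) = 11.120000
  x_1 = -1.200000 - (-2.008000)/11.120000 = -1.019424
Iteration 2:
  f(-1.019424) = -0.176714
  f'(-1.019424) = 9.195377
  x_2 = -1.019424 - (-0.176714)/9.195377 = -1.000207
Iteration 3:
  f(-1.000207) = -0.001861
  f'(-1.000207) = 9.002068
  x_3 = -1.000207 - (-0.001861)/9.002068 = -1.000000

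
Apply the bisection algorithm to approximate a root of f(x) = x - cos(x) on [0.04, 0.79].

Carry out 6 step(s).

f(x) = x - cos(x)
Initial interval: [0.04, 0.79]

Iteration 1:
  c_1 = (0.040000 + 0.790000)/2 = 0.415000
  f(c_1) = f(0.415000) = -0.500116
  f(a) × f(c) ≥ 0, new interval: [0.415000, 0.790000]
Iteration 2:
  c_2 = (0.415000 + 0.790000)/2 = 0.602500
  f(c_2) = f(0.602500) = -0.221421
  f(a) × f(c) ≥ 0, new interval: [0.602500, 0.790000]
Iteration 3:
  c_3 = (0.602500 + 0.790000)/2 = 0.696250
  f(c_3) = f(0.696250) = -0.071003
  f(a) × f(c) ≥ 0, new interval: [0.696250, 0.790000]
Iteration 4:
  c_4 = (0.696250 + 0.790000)/2 = 0.743125
  f(c_4) = f(0.743125) = 0.006767
  f(a) × f(c) < 0, new interval: [0.696250, 0.743125]
Iteration 5:
  c_5 = (0.696250 + 0.743125)/2 = 0.719688
  f(c_5) = f(0.719688) = -0.032324
  f(a) × f(c) ≥ 0, new interval: [0.719688, 0.743125]
Iteration 6:
  c_6 = (0.719688 + 0.743125)/2 = 0.731406
  f(c_6) = f(0.731406) = -0.012830
  f(a) × f(c) ≥ 0, new interval: [0.731406, 0.743125]

After 6 iteration(s), the approximation is c_6 = 0.731406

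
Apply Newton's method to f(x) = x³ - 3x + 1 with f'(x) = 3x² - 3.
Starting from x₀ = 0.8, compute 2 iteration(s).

f(x) = x³ - 3x + 1
f'(x) = 3x² - 3
x₀ = 0.8

Newton-Raphson formula: x_{n+1} = x_n - f(x_n)/f'(x_n)

Iteration 1:
  f(0.800000) = -0.888000
  f'(0.800000) = -1.080000
  x_1 = 0.800000 - (-0.888000)/(-1.080000) = -0.022222
Iteration 2:
  f(-0.022222) = 1.066656
  f'(-0.022222) = -2.998519
  x_2 = -0.022222 - 1.066656/(-2.998519) = 0.333505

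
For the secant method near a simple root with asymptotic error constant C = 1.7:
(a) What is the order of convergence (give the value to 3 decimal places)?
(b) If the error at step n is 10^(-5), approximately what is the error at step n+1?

(a) Secant method has superlinear convergence with order φ = (1+√5)/2 ≈ 1.618.
    This means |e_{n+1}| ≈ C|e_n|^1.618.

(b) With |e_n| = 10^(-5) and C = 1.7:
    |e_{n+1}| ≈ 1.7 × (10^(-5))^1.618 = 1.7 × 10^(-8.09)

(a) ≈ 1.618 (golden ratio); (b) |e_{n+1}| ≈ 1.381e-08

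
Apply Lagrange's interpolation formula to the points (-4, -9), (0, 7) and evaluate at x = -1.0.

Lagrange interpolation formula:
P(x) = Σ yᵢ × Lᵢ(x)
where Lᵢ(x) = Π_{j≠i} (x - xⱼ)/(xᵢ - xⱼ)

L_0(-1.0) = (-1.0 - 0)/(-4 - 0) = 0.250000
L_1(-1.0) = (-1.0 - (-4))/(0 - (-4)) = 0.750000

P(-1.0) = (-9)×L_0(-1.0) + 7×L_1(-1.0)
P(-1.0) = 3.000000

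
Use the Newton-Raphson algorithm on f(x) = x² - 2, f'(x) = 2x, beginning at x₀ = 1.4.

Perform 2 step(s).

f(x) = x² - 2
f'(x) = 2x
x₀ = 1.4

Newton-Raphson formula: x_{n+1} = x_n - f(x_n)/f'(x_n)

Iteration 1:
  f(1.400000) = -0.040000
  f'(1.400000) = 2.800000
  x_1 = 1.400000 - (-0.040000)/2.800000 = 1.414286
Iteration 2:
  f(1.414286) = 0.000204
  f'(1.414286) = 2.828571
  x_2 = 1.414286 - 0.000204/2.828571 = 1.414214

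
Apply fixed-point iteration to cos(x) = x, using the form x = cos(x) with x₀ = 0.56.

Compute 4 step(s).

Equation: cos(x) = x
Fixed-point form: x = cos(x)
x₀ = 0.56

x_1 = g(0.560000) = 0.847255
x_2 = g(0.847255) = 0.662043
x_3 = g(0.662043) = 0.788738
x_4 = g(0.788738) = 0.704741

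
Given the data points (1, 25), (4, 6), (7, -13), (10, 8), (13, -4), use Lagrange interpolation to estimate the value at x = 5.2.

Lagrange interpolation formula:
P(x) = Σ yᵢ × Lᵢ(x)
where Lᵢ(x) = Π_{j≠i} (x - xⱼ)/(xᵢ - xⱼ)

L_0(5.2) = (5.2 - 4)/(1 - 4) × (5.2 - 7)/(1 - 7) × (5.2 - 10)/(1 - 10) × (5.2 - 13)/(1 - 13) = -0.041600
L_1(5.2) = (5.2 - 1)/(4 - 1) × (5.2 - 7)/(4 - 7) × (5.2 - 10)/(4 - 10) × (5.2 - 13)/(4 - 13) = 0.582400
L_2(5.2) = (5.2 - 1)/(7 - 1) × (5.2 - 4)/(7 - 4) × (5.2 - 10)/(7 - 10) × (5.2 - 13)/(7 - 13) = 0.582400
L_3(5.2) = (5.2 - 1)/(10 - 1) × (5.2 - 4)/(10 - 4) × (5.2 - 7)/(10 - 7) × (5.2 - 13)/(10 - 13) = -0.145600
L_4(5.2) = (5.2 - 1)/(13 - 1) × (5.2 - 4)/(13 - 4) × (5.2 - 7)/(13 - 7) × (5.2 - 10)/(13 - 10) = 0.022400

P(5.2) = 25×L_0(5.2) + 6×L_1(5.2) + (-13)×L_2(5.2) + 8×L_3(5.2) + (-4)×L_4(5.2)
P(5.2) = -6.371200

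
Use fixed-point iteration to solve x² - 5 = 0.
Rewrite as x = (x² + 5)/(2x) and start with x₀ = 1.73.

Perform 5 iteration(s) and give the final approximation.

Equation: x² - 5 = 0
Fixed-point form: x = (x² + 5)/(2x)
x₀ = 1.73

x_1 = g(1.730000) = 2.310087
x_2 = g(2.310087) = 2.237254
x_3 = g(2.237254) = 2.236068
x_4 = g(2.236068) = 2.236068
x_5 = g(2.236068) = 2.236068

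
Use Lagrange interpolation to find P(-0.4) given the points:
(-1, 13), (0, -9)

Lagrange interpolation formula:
P(x) = Σ yᵢ × Lᵢ(x)
where Lᵢ(x) = Π_{j≠i} (x - xⱼ)/(xᵢ - xⱼ)

L_0(-0.4) = (-0.4 - 0)/(-1 - 0) = 0.400000
L_1(-0.4) = (-0.4 - (-1))/(0 - (-1)) = 0.600000

P(-0.4) = 13×L_0(-0.4) + (-9)×L_1(-0.4)
P(-0.4) = -0.200000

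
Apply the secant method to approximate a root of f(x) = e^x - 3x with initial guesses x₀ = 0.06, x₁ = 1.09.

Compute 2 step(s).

f(x) = e^x - 3x
x₀ = 0.06, x₁ = 1.09

Secant formula: x_{n+1} = x_n - f(x_n)(x_n - x_{n-1})/(f(x_n) - f(x_{n-1}))

Iteration 1:
  f(0.060000) = 0.881837
  f(1.090000) = -0.295726
  x_2 = 1.090000 - (-0.295726)×(1.090000 - 0.060000)/(-0.295726 - 0.881837)
       = 0.831332
Iteration 2:
  f(1.090000) = -0.295726
  f(0.831332) = -0.197621
  x_3 = 0.831332 - (-0.197621)×(0.831332 - 1.090000)/(-0.197621 - (-0.295726))
       = 0.310279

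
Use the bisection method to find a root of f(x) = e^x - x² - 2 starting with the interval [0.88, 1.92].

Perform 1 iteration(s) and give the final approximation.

f(x) = e^x - x² - 2
Initial interval: [0.88, 1.92]

Iteration 1:
  c_1 = (0.880000 + 1.920000)/2 = 1.400000
  f(c_1) = f(1.400000) = 0.095200
  f(a) × f(c) < 0, new interval: [0.880000, 1.400000]

After 1 iteration(s), the approximation is c_1 = 1.400000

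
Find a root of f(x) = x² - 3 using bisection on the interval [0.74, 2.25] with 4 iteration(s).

f(x) = x² - 3
Initial interval: [0.74, 2.25]

Iteration 1:
  c_1 = (0.740000 + 2.250000)/2 = 1.495000
  f(c_1) = f(1.495000) = -0.764975
  f(a) × f(c) ≥ 0, new interval: [1.495000, 2.250000]
Iteration 2:
  c_2 = (1.495000 + 2.250000)/2 = 1.872500
  f(c_2) = f(1.872500) = 0.506256
  f(a) × f(c) < 0, new interval: [1.495000, 1.872500]
Iteration 3:
  c_3 = (1.495000 + 1.872500)/2 = 1.683750
  f(c_3) = f(1.683750) = -0.164986
  f(a) × f(c) ≥ 0, new interval: [1.683750, 1.872500]
Iteration 4:
  c_4 = (1.683750 + 1.872500)/2 = 1.778125
  f(c_4) = f(1.778125) = 0.161729
  f(a) × f(c) < 0, new interval: [1.683750, 1.778125]

After 4 iteration(s), the approximation is c_4 = 1.778125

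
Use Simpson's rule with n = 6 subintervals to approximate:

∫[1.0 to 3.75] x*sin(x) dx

f(x) = x*sin(x)
a = 1.0, b = 3.75, n = 6
h = (b - a)/n = 0.458333

Simpson's rule: (h/3)[f(x₀) + 4f(x₁) + 2f(x₂) + ... + f(xₙ)]

x_0 = 1.0000, f(x_0) = 0.841471, coefficient = 1
x_1 = 1.4583, f(x_1) = 1.449121, coefficient = 4
x_2 = 1.9167, f(x_2) = 1.803163, coefficient = 2
x_3 = 2.3750, f(x_3) = 1.647502, coefficient = 4
x_4 = 2.8333, f(x_4) = 0.859635, coefficient = 2
x_5 = 3.2917, f(x_5) = -0.492141, coefficient = 4
x_6 = 3.7500, f(x_6) = -2.143355, coefficient = 1

I ≈ (0.458333/3) × 14.441636 = 2.206361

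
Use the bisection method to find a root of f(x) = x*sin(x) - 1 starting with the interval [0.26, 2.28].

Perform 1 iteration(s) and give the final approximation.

f(x) = x*sin(x) - 1
Initial interval: [0.26, 2.28]

Iteration 1:
  c_1 = (0.260000 + 2.280000)/2 = 1.270000
  f(c_1) = f(1.270000) = 0.212978
  f(a) × f(c) < 0, new interval: [0.260000, 1.270000]

After 1 iteration(s), the approximation is c_1 = 1.270000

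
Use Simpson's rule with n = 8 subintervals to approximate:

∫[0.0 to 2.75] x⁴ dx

f(x) = x⁴
a = 0.0, b = 2.75, n = 8
h = (b - a)/n = 0.343750

Simpson's rule: (h/3)[f(x₀) + 4f(x₁) + 2f(x₂) + ... + f(xₙ)]

x_0 = 0.0000, f(x_0) = 0.000000, coefficient = 1
x_1 = 0.3438, f(x_1) = 0.013963, coefficient = 4
x_2 = 0.6875, f(x_2) = 0.223404, coefficient = 2
x_3 = 1.0312, f(x_3) = 1.130982, coefficient = 4
x_4 = 1.3750, f(x_4) = 3.574463, coefficient = 2
x_5 = 1.7188, f(x_5) = 8.726716, coefficient = 4
x_6 = 2.0625, f(x_6) = 18.095718, coefficient = 2
x_7 = 2.4062, f(x_7) = 33.524552, coefficient = 4
x_8 = 2.7500, f(x_8) = 57.191406, coefficient = 1

I ≈ (0.343750/3) × 274.563431 = 31.460393
Exact value: 31.455273
Error: 0.005120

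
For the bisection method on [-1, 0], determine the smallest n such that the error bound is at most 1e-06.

We need (b-a)/2^n ≤ 1e-06
(0 - (-1))/2^n ≤ 1e-06
1/2^n ≤ 1e-06
2^n ≥ 1000000
n ≥ log₂(1000000) = 19.93
n ≥ 20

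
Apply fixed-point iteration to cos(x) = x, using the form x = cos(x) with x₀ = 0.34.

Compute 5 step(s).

Equation: cos(x) = x
Fixed-point form: x = cos(x)
x₀ = 0.34

x_1 = g(0.340000) = 0.942755
x_2 = g(0.942755) = 0.587561
x_3 = g(0.587561) = 0.832295
x_4 = g(0.832295) = 0.673180
x_5 = g(0.673180) = 0.781843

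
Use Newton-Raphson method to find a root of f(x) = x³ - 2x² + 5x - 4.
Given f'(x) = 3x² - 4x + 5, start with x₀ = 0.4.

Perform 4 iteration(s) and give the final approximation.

f(x) = x³ - 2x² + 5x - 4
f'(x) = 3x² - 4x + 5
x₀ = 0.4

Newton-Raphson formula: x_{n+1} = x_n - f(x_n)/f'(x_n)

Iteration 1:
  f(0.400000) = -2.256000
  f'(0.400000) = 3.880000
  x_1 = 0.400000 - (-2.256000)/3.880000 = 0.981443
Iteration 2:
  f(0.981443) = -0.073889
  f'(0.981443) = 3.963920
  x_2 = 0.981443 - (-0.073889)/3.963920 = 1.000084
Iteration 3:
  f(1.000084) = 0.000335
  f'(1.000084) = 4.000167
  x_3 = 1.000084 - 0.000335/4.000167 = 1.000000
Iteration 4:
  f(1.000000) = 0.000000
  f'(1.000000) = 4.000000
  x_4 = 1.000000 - 0.000000/4.000000 = 1.000000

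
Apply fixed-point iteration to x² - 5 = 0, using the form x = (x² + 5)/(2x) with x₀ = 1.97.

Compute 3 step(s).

Equation: x² - 5 = 0
Fixed-point form: x = (x² + 5)/(2x)
x₀ = 1.97

x_1 = g(1.970000) = 2.254036
x_2 = g(2.254036) = 2.236140
x_3 = g(2.236140) = 2.236068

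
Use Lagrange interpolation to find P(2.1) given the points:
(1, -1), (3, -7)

Lagrange interpolation formula:
P(x) = Σ yᵢ × Lᵢ(x)
where Lᵢ(x) = Π_{j≠i} (x - xⱼ)/(xᵢ - xⱼ)

L_0(2.1) = (2.1 - 3)/(1 - 3) = 0.450000
L_1(2.1) = (2.1 - 1)/(3 - 1) = 0.550000

P(2.1) = (-1)×L_0(2.1) + (-7)×L_1(2.1)
P(2.1) = -4.300000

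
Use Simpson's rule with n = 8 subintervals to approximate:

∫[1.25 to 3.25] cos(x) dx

f(x) = cos(x)
a = 1.25, b = 3.25, n = 8
h = (b - a)/n = 0.250000

Simpson's rule: (h/3)[f(x₀) + 4f(x₁) + 2f(x₂) + ... + f(xₙ)]

x_0 = 1.2500, f(x_0) = 0.315322, coefficient = 1
x_1 = 1.5000, f(x_1) = 0.070737, coefficient = 4
x_2 = 1.7500, f(x_2) = -0.178246, coefficient = 2
x_3 = 2.0000, f(x_3) = -0.416147, coefficient = 4
x_4 = 2.2500, f(x_4) = -0.628174, coefficient = 2
x_5 = 2.5000, f(x_5) = -0.801144, coefficient = 4
x_6 = 2.7500, f(x_6) = -0.924302, coefficient = 2
x_7 = 3.0000, f(x_7) = -0.989992, coefficient = 4
x_8 = 3.2500, f(x_8) = -0.994130, coefficient = 1

I ≈ (0.250000/3) × -12.686434 = -1.057203
Exact value: -1.057180
Error: 0.000023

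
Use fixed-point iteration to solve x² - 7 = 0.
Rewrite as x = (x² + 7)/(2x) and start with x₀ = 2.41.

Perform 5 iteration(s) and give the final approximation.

Equation: x² - 7 = 0
Fixed-point form: x = (x² + 7)/(2x)
x₀ = 2.41

x_1 = g(2.410000) = 2.657282
x_2 = g(2.657282) = 2.645776
x_3 = g(2.645776) = 2.645751
x_4 = g(2.645751) = 2.645751
x_5 = g(2.645751) = 2.645751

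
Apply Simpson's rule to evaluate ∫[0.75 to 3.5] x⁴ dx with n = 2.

f(x) = x⁴
a = 0.75, b = 3.5, n = 2
h = (b - a)/n = 1.375000

Simpson's rule: (h/3)[f(x₀) + 4f(x₁) + 2f(x₂) + ... + f(xₙ)]

x_0 = 0.7500, f(x_0) = 0.316406, coefficient = 1
x_1 = 2.1250, f(x_1) = 20.390869, coefficient = 4
x_2 = 3.5000, f(x_2) = 150.062500, coefficient = 1

I ≈ (1.375000/3) × 231.942383 = 106.306925
Exact value: 104.996289
Error: 1.310636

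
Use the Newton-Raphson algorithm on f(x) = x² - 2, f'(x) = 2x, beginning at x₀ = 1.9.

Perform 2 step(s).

f(x) = x² - 2
f'(x) = 2x
x₀ = 1.9

Newton-Raphson formula: x_{n+1} = x_n - f(x_n)/f'(x_n)

Iteration 1:
  f(1.900000) = 1.610000
  f'(1.900000) = 3.800000
  x_1 = 1.900000 - 1.610000/3.800000 = 1.476316
Iteration 2:
  f(1.476316) = 0.179508
  f'(1.476316) = 2.952632
  x_2 = 1.476316 - 0.179508/2.952632 = 1.415520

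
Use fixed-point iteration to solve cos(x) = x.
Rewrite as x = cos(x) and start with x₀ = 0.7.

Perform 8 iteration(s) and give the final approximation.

Equation: cos(x) = x
Fixed-point form: x = cos(x)
x₀ = 0.7

x_1 = g(0.700000) = 0.764842
x_2 = g(0.764842) = 0.721492
x_3 = g(0.721492) = 0.750821
x_4 = g(0.750821) = 0.731129
x_5 = g(0.731129) = 0.744421
x_6 = g(0.744421) = 0.735480
x_7 = g(0.735480) = 0.741509
x_8 = g(0.741509) = 0.737450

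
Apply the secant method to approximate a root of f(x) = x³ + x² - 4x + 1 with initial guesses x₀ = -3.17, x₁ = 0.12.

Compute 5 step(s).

f(x) = x³ + x² - 4x + 1
x₀ = -3.17, x₁ = 0.12

Secant formula: x_{n+1} = x_n - f(x_n)(x_n - x_{n-1})/(f(x_n) - f(x_{n-1}))

Iteration 1:
  f(-3.170000) = -8.126113
  f(0.120000) = 0.536128
  x_2 = 0.120000 - 0.536128×(0.120000 - (-3.170000))/(0.536128 - (-8.126113))
       = -0.083626
Iteration 2:
  f(0.120000) = 0.536128
  f(-0.083626) = 1.340914
  x_3 = -0.083626 - 1.340914×(-0.083626 - 0.120000)/(1.340914 - 0.536128)
       = 0.255651
Iteration 3:
  f(-0.083626) = 1.340914
  f(0.255651) = 0.059463
  x_4 = 0.255651 - 0.059463×(0.255651 - (-0.083626))/(0.059463 - 1.340914)
       = 0.271394
Iteration 4:
  f(0.255651) = 0.059463
  f(0.271394) = 0.008068
  x_5 = 0.271394 - 0.008068×(0.271394 - 0.255651)/(0.008068 - 0.059463)
       = 0.273865
Iteration 5:
  f(0.271394) = 0.008068
  f(0.273865) = 0.000081
  x_6 = 0.273865 - 0.000081×(0.273865 - 0.271394)/(0.000081 - 0.008068)
       = 0.273891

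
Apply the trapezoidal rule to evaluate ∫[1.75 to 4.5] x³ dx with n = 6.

f(x) = x³
a = 1.75, b = 4.5, n = 6
h = (b - a)/n = 0.458333

Trapezoidal rule: (h/2)[f(x₀) + 2f(x₁) + 2f(x₂) + ... + f(xₙ)]

x_0 = 1.7500, f(x_0) = 5.359375, coefficient = 1
x_1 = 2.2083, f(x_1) = 10.769459, coefficient = 2
x_2 = 2.6667, f(x_2) = 18.962963, coefficient = 2
x_3 = 3.1250, f(x_3) = 30.517578, coefficient = 2
x_4 = 3.5833, f(x_4) = 46.010995, coefficient = 2
x_5 = 4.0417, f(x_5) = 66.020906, coefficient = 2
x_6 = 4.5000, f(x_6) = 91.125000, coefficient = 1

I ≈ (0.458333/2) × 441.048177 = 101.073541
Exact value: 100.170898
Error: 0.902642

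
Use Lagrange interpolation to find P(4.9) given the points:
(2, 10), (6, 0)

Lagrange interpolation formula:
P(x) = Σ yᵢ × Lᵢ(x)
where Lᵢ(x) = Π_{j≠i} (x - xⱼ)/(xᵢ - xⱼ)

L_0(4.9) = (4.9 - 6)/(2 - 6) = 0.275000
L_1(4.9) = (4.9 - 2)/(6 - 2) = 0.725000

P(4.9) = 10×L_0(4.9) + 0×L_1(4.9)
P(4.9) = 2.750000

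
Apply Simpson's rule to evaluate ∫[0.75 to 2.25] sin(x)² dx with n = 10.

f(x) = sin(x)²
a = 0.75, b = 2.25, n = 10
h = (b - a)/n = 0.150000

Simpson's rule: (h/3)[f(x₀) + 4f(x₁) + 2f(x₂) + ... + f(xₙ)]

x_0 = 0.7500, f(x_0) = 0.464631, coefficient = 1
x_1 = 0.9000, f(x_1) = 0.613601, coefficient = 4
x_2 = 1.0500, f(x_2) = 0.752423, coefficient = 2
x_3 = 1.2000, f(x_3) = 0.868697, coefficient = 4
x_4 = 1.3500, f(x_4) = 0.952036, coefficient = 2
x_5 = 1.5000, f(x_5) = 0.994996, coefficient = 4
x_6 = 1.6500, f(x_6) = 0.993740, coefficient = 2
x_7 = 1.8000, f(x_7) = 0.948379, coefficient = 4
x_8 = 1.9500, f(x_8) = 0.862966, coefficient = 2
x_9 = 2.1000, f(x_9) = 0.745130, coefficient = 4
x_10 = 2.2500, f(x_10) = 0.605398, coefficient = 1

I ≈ (0.150000/3) × 24.875575 = 1.243779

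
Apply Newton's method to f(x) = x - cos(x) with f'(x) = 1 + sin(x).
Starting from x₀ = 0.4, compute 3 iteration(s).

f(x) = x - cos(x)
f'(x) = 1 + sin(x)
x₀ = 0.4

Newton-Raphson formula: x_{n+1} = x_n - f(x_n)/f'(x_n)

Iteration 1:
  f(0.400000) = -0.521061
  f'(0.400000) = 1.389418
  x_1 = 0.400000 - (-0.521061)/1.389418 = 0.775021
Iteration 2:
  f(0.775021) = 0.060615
  f'(0.775021) = 1.699731
  x_2 = 0.775021 - 0.060615/1.699731 = 0.739360
Iteration 3:
  f(0.739360) = 0.000460
  f'(0.739360) = 1.673815
  x_3 = 0.739360 - 0.000460/1.673815 = 0.739085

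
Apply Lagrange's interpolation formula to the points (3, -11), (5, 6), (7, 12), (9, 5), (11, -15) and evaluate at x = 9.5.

Lagrange interpolation formula:
P(x) = Σ yᵢ × Lᵢ(x)
where Lᵢ(x) = Π_{j≠i} (x - xⱼ)/(xᵢ - xⱼ)

L_0(9.5) = (9.5 - 5)/(3 - 5) × (9.5 - 7)/(3 - 7) × (9.5 - 9)/(3 - 9) × (9.5 - 11)/(3 - 11) = -0.021973
L_1(9.5) = (9.5 - 3)/(5 - 3) × (9.5 - 7)/(5 - 7) × (9.5 - 9)/(5 - 9) × (9.5 - 11)/(5 - 11) = 0.126953
L_2(9.5) = (9.5 - 3)/(7 - 3) × (9.5 - 5)/(7 - 5) × (9.5 - 9)/(7 - 9) × (9.5 - 11)/(7 - 11) = -0.342773
L_3(9.5) = (9.5 - 3)/(9 - 3) × (9.5 - 5)/(9 - 5) × (9.5 - 7)/(9 - 7) × (9.5 - 11)/(9 - 11) = 1.142578
L_4(9.5) = (9.5 - 3)/(11 - 3) × (9.5 - 5)/(11 - 5) × (9.5 - 7)/(11 - 7) × (9.5 - 9)/(11 - 9) = 0.095215

P(9.5) = (-11)×L_0(9.5) + 6×L_1(9.5) + 12×L_2(9.5) + 5×L_3(9.5) + (-15)×L_4(9.5)
P(9.5) = 1.174805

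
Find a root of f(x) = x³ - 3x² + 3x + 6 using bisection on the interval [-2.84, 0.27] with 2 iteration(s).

f(x) = x³ - 3x² + 3x + 6
Initial interval: [-2.84, 0.27]

Iteration 1:
  c_1 = (-2.840000 + 0.270000)/2 = -1.285000
  f(c_1) = f(-1.285000) = -4.930499
  f(a) × f(c) ≥ 0, new interval: [-1.285000, 0.270000]
Iteration 2:
  c_2 = (-1.285000 + 0.270000)/2 = -0.507500
  f(c_2) = f(-0.507500) = 3.574121
  f(a) × f(c) < 0, new interval: [-1.285000, -0.507500]

After 2 iteration(s), the approximation is c_2 = -0.507500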